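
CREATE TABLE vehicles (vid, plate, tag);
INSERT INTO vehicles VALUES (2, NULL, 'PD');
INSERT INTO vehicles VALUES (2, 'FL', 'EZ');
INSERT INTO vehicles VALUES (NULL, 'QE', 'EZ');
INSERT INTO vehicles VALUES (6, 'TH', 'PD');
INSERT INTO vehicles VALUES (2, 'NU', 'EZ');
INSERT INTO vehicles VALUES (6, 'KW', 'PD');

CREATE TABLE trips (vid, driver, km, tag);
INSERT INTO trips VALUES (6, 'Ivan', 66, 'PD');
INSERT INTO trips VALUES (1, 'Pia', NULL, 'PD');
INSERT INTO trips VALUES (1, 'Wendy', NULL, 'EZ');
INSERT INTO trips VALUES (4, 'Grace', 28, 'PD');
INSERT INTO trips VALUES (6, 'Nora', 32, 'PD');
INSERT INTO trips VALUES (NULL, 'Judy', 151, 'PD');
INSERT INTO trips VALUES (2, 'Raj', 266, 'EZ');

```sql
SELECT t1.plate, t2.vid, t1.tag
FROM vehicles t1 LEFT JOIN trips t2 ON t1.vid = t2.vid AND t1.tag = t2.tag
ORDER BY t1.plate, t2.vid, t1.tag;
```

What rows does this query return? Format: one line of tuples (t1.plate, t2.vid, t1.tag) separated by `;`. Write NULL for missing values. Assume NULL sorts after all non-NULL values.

(FL, 2, EZ); (KW, 6, PD); (KW, 6, PD); (NU, 2, EZ); (QE, NULL, EZ); (TH, 6, PD); (TH, 6, PD); (NULL, NULL, PD)

LEFT JOIN keeps every row from `vehicles`; unmatched rows get NULL for `trips`'s columns.
Matching on t1.vid = t2.vid AND t1.tag = t2.tag. A NULL in a compared column never satisfies the condition.
Matched pairs: 6; unmatched t1 rows kept: 2.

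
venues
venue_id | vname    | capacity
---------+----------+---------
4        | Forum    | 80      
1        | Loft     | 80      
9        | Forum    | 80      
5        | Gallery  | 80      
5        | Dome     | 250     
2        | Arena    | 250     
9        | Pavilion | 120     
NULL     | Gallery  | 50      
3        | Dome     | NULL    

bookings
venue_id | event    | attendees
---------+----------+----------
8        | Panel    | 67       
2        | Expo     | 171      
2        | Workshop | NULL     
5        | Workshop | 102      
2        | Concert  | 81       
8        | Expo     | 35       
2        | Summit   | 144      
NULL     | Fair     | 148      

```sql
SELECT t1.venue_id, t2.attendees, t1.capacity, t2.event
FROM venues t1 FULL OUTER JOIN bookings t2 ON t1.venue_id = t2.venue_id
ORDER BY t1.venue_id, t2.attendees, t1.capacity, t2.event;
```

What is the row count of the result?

FULL OUTER JOIN keeps every row from both sides; unmatched rows get NULL for the other side's columns.
Matching on t1.venue_id = t2.venue_id. A NULL in a compared column never satisfies the condition.
Matched pairs: 6; unmatched t1 rows kept: 6; unmatched t2 rows kept: 3.
Total: 6 matched + 9 padded = 15 rows.

15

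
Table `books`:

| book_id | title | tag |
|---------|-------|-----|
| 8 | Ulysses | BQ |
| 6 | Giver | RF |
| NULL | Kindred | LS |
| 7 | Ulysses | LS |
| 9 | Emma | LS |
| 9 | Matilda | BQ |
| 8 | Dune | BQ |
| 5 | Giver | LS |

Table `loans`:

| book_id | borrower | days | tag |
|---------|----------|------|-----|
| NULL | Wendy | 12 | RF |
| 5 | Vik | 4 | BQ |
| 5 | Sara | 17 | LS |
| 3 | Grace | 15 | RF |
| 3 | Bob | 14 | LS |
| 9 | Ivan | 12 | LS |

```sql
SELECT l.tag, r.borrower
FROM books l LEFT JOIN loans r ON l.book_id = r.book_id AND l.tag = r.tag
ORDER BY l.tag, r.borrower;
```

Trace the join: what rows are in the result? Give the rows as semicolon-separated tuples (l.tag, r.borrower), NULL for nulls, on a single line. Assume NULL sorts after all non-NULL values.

LEFT JOIN keeps every row from `books`; unmatched rows get NULL for `loans`'s columns.
Matching on l.book_id = r.book_id AND l.tag = r.tag. A NULL in a compared column never satisfies the condition.
Matched pairs: 2; unmatched l rows kept: 6.

(BQ, NULL); (BQ, NULL); (BQ, NULL); (LS, Ivan); (LS, Sara); (LS, NULL); (LS, NULL); (RF, NULL)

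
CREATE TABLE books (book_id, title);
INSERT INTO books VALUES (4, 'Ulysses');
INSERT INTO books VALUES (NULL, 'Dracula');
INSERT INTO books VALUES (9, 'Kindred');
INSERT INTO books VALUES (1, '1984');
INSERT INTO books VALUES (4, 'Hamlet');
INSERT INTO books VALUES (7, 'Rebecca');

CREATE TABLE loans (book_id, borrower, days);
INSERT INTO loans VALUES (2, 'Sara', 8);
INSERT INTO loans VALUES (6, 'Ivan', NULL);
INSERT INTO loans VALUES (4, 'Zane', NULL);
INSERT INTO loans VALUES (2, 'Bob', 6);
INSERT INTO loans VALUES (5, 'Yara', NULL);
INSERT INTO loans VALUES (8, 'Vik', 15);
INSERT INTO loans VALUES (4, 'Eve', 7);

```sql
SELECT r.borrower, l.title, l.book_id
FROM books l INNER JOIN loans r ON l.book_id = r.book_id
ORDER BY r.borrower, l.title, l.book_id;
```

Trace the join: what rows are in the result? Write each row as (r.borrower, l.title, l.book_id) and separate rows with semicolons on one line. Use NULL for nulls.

(Eve, Hamlet, 4); (Eve, Ulysses, 4); (Zane, Hamlet, 4); (Zane, Ulysses, 4)

INNER JOIN keeps only pairs where the ON condition holds.
Matching on l.book_id = r.book_id. A NULL in a compared column never satisfies the condition.
- l (book_id=4) pairs with 2 row(s) of r.
- l (book_id=NULL) has no partner → excluded.
- l (book_id=9) has no partner → excluded.
- l (book_id=1) has no partner → excluded.
- l (book_id=4) pairs with 2 row(s) of r.
- l (book_id=7) has no partner → excluded.
After projecting and ordering:
r.borrower | l.title | l.book_id
Eve | Hamlet | 4
Eve | Ulysses | 4
Zane | Hamlet | 4
Zane | Ulysses | 4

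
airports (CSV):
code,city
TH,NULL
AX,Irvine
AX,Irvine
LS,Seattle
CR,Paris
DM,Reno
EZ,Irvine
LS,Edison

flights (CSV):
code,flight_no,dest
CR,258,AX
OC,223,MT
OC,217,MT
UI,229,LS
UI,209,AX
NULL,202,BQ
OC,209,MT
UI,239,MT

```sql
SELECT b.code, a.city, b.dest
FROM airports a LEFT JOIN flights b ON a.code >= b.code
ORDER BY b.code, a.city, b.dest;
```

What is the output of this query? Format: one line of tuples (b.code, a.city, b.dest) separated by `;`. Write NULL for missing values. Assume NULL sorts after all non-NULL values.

(CR, Edison, AX); (CR, Irvine, AX); (CR, Paris, AX); (CR, Reno, AX); (CR, Seattle, AX); (CR, NULL, AX); (OC, NULL, MT); (OC, NULL, MT); (OC, NULL, MT); (NULL, Irvine, NULL); (NULL, Irvine, NULL)

LEFT JOIN keeps every row from `airports`; unmatched rows get NULL for `flights`'s columns.
Matching on a.code >= b.code. A NULL in a compared column never satisfies the condition.
- a (code=TH) pairs with 4 row(s) of b.
- a (code=AX) has no partner → padded with NULL.
- a (code=AX) has no partner → padded with NULL.
- a (code=LS) pairs with 1 row(s) of b.
- a (code=CR) pairs with 1 row(s) of b.
- a (code=DM) pairs with 1 row(s) of b.
- a (code=EZ) pairs with 1 row(s) of b.
- a (code=LS) pairs with 1 row(s) of b.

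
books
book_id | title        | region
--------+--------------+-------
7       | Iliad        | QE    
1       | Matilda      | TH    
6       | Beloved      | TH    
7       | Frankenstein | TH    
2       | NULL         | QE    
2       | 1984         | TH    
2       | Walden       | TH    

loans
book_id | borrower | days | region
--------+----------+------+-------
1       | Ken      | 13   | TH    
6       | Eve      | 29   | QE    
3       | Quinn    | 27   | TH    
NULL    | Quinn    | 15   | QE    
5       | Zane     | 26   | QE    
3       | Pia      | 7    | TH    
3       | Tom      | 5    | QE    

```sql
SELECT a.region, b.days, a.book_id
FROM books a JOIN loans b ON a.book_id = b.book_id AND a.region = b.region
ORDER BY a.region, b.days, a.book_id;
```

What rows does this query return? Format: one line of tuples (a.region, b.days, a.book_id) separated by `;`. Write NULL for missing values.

(TH, 13, 1)

INNER JOIN keeps only pairs where the ON condition holds.
Matching on a.book_id = b.book_id AND a.region = b.region. A NULL in a compared column never satisfies the condition.
- a (book_id=7, region=QE) has no partner → excluded.
- a (book_id=1, region=TH) pairs with 1 row(s) of b.
- a (book_id=6, region=TH) has no partner → excluded.
- a (book_id=7, region=TH) has no partner → excluded.
- a (book_id=2, region=QE) has no partner → excluded.
- a (book_id=2, region=TH) has no partner → excluded.
- a (book_id=2, region=TH) has no partner → excluded.
After projecting and ordering:
a.region | b.days | a.book_id
TH | 13 | 1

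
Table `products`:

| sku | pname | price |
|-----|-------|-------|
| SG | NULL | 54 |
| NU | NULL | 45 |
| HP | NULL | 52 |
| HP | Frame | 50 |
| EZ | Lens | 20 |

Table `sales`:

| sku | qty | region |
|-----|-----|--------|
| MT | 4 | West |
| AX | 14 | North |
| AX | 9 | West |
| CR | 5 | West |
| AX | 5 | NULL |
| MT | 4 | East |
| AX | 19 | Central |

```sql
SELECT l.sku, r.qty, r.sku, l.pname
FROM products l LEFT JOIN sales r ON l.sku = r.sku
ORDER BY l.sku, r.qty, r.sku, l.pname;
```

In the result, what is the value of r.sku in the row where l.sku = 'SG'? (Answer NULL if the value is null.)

NULL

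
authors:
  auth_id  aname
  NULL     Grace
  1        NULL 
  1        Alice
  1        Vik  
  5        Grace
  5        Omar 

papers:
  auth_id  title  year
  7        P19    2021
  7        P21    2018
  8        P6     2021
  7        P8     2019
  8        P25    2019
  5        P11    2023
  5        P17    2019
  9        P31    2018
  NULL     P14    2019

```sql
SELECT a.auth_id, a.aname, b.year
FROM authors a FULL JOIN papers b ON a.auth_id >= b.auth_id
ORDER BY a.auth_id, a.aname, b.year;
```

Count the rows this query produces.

FULL OUTER JOIN keeps every row from both sides; unmatched rows get NULL for the other side's columns.
Matching on a.auth_id >= b.auth_id. A NULL in a compared column never satisfies the condition.
Matched pairs: 4; unmatched a rows kept: 4; unmatched b rows kept: 7.
Total: 4 matched + 11 padded = 15 rows.

15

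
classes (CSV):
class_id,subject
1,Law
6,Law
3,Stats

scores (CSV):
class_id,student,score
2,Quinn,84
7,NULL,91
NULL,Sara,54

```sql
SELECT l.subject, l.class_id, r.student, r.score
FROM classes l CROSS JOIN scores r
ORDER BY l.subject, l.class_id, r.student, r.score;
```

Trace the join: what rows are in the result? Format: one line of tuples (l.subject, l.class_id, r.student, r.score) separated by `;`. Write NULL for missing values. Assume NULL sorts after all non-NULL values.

(Law, 1, Quinn, 84); (Law, 1, Sara, 54); (Law, 1, NULL, 91); (Law, 6, Quinn, 84); (Law, 6, Sara, 54); (Law, 6, NULL, 91); (Stats, 3, Quinn, 84); (Stats, 3, Sara, 54); (Stats, 3, NULL, 91)

CROSS JOIN pairs every row of `classes` with every row of `scores`: 3 × 3 = 9 rows.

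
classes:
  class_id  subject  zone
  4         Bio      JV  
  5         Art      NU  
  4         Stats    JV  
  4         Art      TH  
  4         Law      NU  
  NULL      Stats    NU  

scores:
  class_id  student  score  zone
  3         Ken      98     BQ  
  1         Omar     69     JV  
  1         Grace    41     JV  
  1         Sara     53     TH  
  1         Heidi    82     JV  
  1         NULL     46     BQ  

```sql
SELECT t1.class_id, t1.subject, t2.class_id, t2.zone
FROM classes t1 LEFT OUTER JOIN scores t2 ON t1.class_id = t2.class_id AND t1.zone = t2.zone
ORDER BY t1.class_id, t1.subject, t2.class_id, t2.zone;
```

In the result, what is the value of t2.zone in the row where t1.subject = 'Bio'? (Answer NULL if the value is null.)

NULL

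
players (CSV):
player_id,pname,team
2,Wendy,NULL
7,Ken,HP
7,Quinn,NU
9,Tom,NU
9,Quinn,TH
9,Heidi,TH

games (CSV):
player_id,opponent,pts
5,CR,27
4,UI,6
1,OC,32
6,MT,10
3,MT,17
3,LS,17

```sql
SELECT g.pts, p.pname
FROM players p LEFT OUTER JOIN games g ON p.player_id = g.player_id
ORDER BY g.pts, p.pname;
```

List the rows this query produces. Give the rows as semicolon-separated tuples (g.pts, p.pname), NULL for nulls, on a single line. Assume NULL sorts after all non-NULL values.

LEFT JOIN keeps every row from `players`; unmatched rows get NULL for `games`'s columns.
Matching on p.player_id = g.player_id.
- p row (player_id=2): no match → kept, g columns NULL.
- p row (player_id=7): no match → kept, g columns NULL.
- p row (player_id=7): no match → kept, g columns NULL.
- p row (player_id=9): no match → kept, g columns NULL.
- p row (player_id=9): no match → kept, g columns NULL.
- p row (player_id=9): no match → kept, g columns NULL.
After projecting and ordering:
g.pts | p.pname
NULL | Heidi
NULL | Ken
NULL | Quinn
NULL | Quinn
NULL | Tom
NULL | Wendy

(NULL, Heidi); (NULL, Ken); (NULL, Quinn); (NULL, Quinn); (NULL, Tom); (NULL, Wendy)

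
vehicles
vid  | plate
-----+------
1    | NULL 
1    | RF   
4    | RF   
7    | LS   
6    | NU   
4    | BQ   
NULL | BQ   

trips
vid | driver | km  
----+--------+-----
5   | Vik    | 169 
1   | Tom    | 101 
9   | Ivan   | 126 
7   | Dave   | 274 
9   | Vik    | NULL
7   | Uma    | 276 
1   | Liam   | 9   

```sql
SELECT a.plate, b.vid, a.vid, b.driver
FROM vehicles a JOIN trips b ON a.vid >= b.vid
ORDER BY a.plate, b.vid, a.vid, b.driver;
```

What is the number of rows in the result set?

16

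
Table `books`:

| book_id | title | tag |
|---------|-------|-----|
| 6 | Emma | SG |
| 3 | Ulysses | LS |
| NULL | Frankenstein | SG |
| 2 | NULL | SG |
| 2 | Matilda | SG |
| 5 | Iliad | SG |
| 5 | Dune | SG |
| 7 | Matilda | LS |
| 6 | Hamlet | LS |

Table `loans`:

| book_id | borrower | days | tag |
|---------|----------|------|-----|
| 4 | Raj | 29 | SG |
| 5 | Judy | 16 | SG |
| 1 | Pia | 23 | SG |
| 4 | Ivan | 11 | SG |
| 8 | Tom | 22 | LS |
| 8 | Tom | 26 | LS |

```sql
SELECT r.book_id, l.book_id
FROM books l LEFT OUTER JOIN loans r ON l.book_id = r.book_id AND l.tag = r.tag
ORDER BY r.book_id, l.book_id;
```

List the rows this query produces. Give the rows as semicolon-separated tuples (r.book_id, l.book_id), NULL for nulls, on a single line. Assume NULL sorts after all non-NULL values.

LEFT JOIN keeps every row from `books`; unmatched rows get NULL for `loans`'s columns.
Matching on l.book_id = r.book_id AND l.tag = r.tag. A NULL in a compared column never satisfies the condition.
- l[0] book_id=6, tag=SG → no match; kept with NULLs on the r side.
- l[1] book_id=3, tag=LS → no match; kept with NULLs on the r side.
- l[2] book_id=NULL, tag=SG → no match; kept with NULLs on the r side.
- l[3] book_id=2, tag=SG → no match; kept with NULLs on the r side.
- l[4] book_id=2, tag=SG → no match; kept with NULLs on the r side.
- l[5] book_id=5, tag=SG → 1 match(es) in r → 1 row(s).
- l[6] book_id=5, tag=SG → 1 match(es) in r → 1 row(s).
- l[7] book_id=7, tag=LS → no match; kept with NULLs on the r side.
- l[8] book_id=6, tag=LS → no match; kept with NULLs on the r side.
After projecting and ordering:
r.book_id | l.book_id
5 | 5
5 | 5
NULL | 2
NULL | 2
NULL | 3
NULL | 6
NULL | 6
NULL | 7
NULL | NULL

(5, 5); (5, 5); (NULL, 2); (NULL, 2); (NULL, 3); (NULL, 6); (NULL, 6); (NULL, 7); (NULL, NULL)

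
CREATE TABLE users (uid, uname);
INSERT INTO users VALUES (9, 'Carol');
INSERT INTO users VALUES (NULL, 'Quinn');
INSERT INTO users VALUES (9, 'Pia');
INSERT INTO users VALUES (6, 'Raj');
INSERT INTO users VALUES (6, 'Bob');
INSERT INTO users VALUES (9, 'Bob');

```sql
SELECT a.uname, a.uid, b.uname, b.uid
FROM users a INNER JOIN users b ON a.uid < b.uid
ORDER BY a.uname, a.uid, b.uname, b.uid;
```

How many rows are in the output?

6

INNER JOIN keeps only pairs where the ON condition holds.
Matching on a.uid < b.uid. A NULL in a compared column never satisfies the condition.
Matched pairs: 6.
Total: 6 rows.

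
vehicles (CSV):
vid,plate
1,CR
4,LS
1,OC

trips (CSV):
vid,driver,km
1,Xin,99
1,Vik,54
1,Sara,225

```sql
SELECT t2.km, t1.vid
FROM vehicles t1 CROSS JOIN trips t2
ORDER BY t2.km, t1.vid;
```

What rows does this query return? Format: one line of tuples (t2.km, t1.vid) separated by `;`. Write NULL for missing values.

(54, 1); (54, 1); (54, 4); (99, 1); (99, 1); (99, 4); (225, 1); (225, 1); (225, 4)

CROSS JOIN pairs every row of `vehicles` with every row of `trips`: 3 × 3 = 9 rows.
After projecting and ordering:
t2.km | t1.vid
54 | 1
54 | 1
54 | 4
99 | 1
99 | 1
99 | 4
225 | 1
225 | 1
225 | 4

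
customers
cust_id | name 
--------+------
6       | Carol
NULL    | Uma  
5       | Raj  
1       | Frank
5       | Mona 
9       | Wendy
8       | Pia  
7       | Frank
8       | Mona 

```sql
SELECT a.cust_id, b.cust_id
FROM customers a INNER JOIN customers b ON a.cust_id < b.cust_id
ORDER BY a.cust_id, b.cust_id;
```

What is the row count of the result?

26

INNER JOIN keeps only pairs where the ON condition holds.
Matching on a.cust_id < b.cust_id. A NULL in a compared column never satisfies the condition.
Matched pairs: 26.
Total: 26 rows.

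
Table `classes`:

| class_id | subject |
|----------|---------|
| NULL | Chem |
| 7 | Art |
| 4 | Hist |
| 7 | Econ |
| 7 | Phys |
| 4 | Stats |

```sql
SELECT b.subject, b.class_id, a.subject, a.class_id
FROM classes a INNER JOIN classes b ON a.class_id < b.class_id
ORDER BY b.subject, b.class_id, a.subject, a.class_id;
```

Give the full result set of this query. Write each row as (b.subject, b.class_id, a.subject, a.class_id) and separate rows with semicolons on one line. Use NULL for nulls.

INNER JOIN keeps only pairs where the ON condition holds.
Matching on a.class_id < b.class_id. A NULL in a compared column never satisfies the condition.
Matched pairs: 6.

(Art, 7, Hist, 4); (Art, 7, Stats, 4); (Econ, 7, Hist, 4); (Econ, 7, Stats, 4); (Phys, 7, Hist, 4); (Phys, 7, Stats, 4)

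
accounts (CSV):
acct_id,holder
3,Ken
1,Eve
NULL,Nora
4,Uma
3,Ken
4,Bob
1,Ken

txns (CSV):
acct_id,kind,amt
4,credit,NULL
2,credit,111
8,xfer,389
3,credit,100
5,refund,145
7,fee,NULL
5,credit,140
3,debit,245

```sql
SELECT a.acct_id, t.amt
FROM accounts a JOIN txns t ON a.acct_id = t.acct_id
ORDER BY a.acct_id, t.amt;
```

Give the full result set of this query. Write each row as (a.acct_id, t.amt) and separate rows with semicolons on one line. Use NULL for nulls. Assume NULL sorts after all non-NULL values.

(3, 100); (3, 100); (3, 245); (3, 245); (4, NULL); (4, NULL)

INNER JOIN keeps only pairs where the ON condition holds.
Matching on a.acct_id = t.acct_id. A NULL in a compared column never satisfies the condition.
- a row (acct_id=3): matches 2 t row(s) → 2 output row(s).
- a row (acct_id=1): no match → dropped.
- a row (acct_id=NULL): no match → dropped.
- a row (acct_id=4): matches 1 t row(s) → 1 output row(s).
- a row (acct_id=3): matches 2 t row(s) → 2 output row(s).
- a row (acct_id=4): matches 1 t row(s) → 1 output row(s).
- a row (acct_id=1): no match → dropped.
After projecting and ordering:
a.acct_id | t.amt
3 | 100
3 | 100
3 | 245
3 | 245
4 | NULL
4 | NULL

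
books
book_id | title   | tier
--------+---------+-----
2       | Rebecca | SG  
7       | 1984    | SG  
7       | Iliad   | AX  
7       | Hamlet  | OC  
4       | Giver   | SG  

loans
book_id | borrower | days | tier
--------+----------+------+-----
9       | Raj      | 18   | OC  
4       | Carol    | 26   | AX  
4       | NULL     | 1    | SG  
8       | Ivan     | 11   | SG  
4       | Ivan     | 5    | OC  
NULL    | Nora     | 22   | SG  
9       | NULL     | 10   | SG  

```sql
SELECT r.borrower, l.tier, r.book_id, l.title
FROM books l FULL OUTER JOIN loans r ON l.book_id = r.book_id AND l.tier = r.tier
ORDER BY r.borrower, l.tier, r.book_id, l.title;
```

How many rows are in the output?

FULL OUTER JOIN keeps every row from both sides; unmatched rows get NULL for the other side's columns.
Matching on l.book_id = r.book_id AND l.tier = r.tier. A NULL in a compared column never satisfies the condition.
- l[0] book_id=2, tier=SG → no match; kept with NULLs on the r side.
- l[1] book_id=7, tier=SG → no match; kept with NULLs on the r side.
- l[2] book_id=7, tier=AX → no match; kept with NULLs on the r side.
- l[3] book_id=7, tier=OC → no match; kept with NULLs on the r side.
- l[4] book_id=4, tier=SG → 1 match(es) in r → 1 row(s).
- 6 row(s) from r found no l partner → padded with NULL.
Total: 1 matched + 10 padded = 11 rows.

11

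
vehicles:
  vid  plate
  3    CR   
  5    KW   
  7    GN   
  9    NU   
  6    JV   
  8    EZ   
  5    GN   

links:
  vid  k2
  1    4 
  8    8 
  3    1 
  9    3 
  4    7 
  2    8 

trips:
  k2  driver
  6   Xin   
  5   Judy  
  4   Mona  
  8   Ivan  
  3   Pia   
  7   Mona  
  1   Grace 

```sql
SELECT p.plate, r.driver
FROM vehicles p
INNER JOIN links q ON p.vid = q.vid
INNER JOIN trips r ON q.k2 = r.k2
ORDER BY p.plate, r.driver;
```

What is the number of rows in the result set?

3

Step 1 — p INNER JOIN q on vid → 3 row(s).
Then INNER JOIN `trips r` on k2: keep only rows whose q.k2 appears in r.
Result: 3 row(s).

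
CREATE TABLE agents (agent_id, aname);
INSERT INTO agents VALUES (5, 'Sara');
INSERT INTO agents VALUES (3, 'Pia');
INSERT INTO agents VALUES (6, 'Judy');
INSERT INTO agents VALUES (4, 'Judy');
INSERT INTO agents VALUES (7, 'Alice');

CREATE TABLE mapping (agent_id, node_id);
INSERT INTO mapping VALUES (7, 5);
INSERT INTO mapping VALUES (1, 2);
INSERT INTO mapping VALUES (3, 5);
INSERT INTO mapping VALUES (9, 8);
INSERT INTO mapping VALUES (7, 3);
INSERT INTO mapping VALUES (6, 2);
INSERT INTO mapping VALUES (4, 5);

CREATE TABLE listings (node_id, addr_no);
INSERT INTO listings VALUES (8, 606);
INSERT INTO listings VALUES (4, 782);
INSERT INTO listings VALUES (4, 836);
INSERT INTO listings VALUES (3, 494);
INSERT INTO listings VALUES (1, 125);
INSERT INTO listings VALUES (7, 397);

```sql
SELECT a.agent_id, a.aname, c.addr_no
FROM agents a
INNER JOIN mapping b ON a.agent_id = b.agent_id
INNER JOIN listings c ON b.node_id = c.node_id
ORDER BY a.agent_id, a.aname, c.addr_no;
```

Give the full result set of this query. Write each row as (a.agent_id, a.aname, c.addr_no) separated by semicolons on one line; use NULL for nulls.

Joins associate left-to-right: agents INNER JOIN mapping on agent_id gives 5 intermediate row(s).
Then INNER JOIN `listings c` on node_id: keep only rows whose b.node_id appears in c.

(7, Alice, 494)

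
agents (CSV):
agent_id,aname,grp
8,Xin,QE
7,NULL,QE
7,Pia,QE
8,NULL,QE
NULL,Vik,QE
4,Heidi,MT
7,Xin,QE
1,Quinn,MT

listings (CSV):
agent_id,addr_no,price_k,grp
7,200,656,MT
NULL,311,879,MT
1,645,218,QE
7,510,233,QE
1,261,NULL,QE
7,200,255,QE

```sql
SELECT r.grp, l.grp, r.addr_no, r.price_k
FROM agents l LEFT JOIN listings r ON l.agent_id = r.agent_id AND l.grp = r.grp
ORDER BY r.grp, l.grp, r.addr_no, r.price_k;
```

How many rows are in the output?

11

LEFT JOIN keeps every row from `agents`; unmatched rows get NULL for `listings`'s columns.
Matching on l.agent_id = r.agent_id AND l.grp = r.grp. A NULL in a compared column never satisfies the condition.
- agent_id=8, grp=QE: no r row matches, row kept with r columns NULL.
- agent_id=7, grp=QE: 2 matching r row(s), so 2 row(s) emitted.
- agent_id=7, grp=QE: 2 matching r row(s), so 2 row(s) emitted.
- agent_id=8, grp=QE: no r row matches, row kept with r columns NULL.
- agent_id=NULL, grp=QE: no r row matches, row kept with r columns NULL.
- agent_id=4, grp=MT: no r row matches, row kept with r columns NULL.
- agent_id=7, grp=QE: 2 matching r row(s), so 2 row(s) emitted.
- agent_id=1, grp=MT: no r row matches, row kept with r columns NULL.
Total: 6 matched + 5 padded = 11 rows.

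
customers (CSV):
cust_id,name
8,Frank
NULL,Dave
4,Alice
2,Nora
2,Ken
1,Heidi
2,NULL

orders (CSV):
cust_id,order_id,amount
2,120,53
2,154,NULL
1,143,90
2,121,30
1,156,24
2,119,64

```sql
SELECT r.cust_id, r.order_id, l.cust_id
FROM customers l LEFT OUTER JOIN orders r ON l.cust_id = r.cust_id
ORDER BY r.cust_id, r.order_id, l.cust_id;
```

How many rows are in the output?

17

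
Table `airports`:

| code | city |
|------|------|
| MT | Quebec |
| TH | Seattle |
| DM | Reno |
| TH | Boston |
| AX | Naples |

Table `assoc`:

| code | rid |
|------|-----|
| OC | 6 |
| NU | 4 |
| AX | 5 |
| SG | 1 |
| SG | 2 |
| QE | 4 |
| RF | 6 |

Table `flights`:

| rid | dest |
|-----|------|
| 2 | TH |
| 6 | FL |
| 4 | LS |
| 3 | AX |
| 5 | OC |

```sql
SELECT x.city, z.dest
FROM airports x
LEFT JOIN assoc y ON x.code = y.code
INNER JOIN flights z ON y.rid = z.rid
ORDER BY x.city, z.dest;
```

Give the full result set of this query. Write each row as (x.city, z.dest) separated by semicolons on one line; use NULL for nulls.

Step 1 — x LEFT JOIN y on code → 5 row(s).
Then INNER JOIN `flights z` on rid: keep only rows whose y.rid appears in z.

(Naples, OC)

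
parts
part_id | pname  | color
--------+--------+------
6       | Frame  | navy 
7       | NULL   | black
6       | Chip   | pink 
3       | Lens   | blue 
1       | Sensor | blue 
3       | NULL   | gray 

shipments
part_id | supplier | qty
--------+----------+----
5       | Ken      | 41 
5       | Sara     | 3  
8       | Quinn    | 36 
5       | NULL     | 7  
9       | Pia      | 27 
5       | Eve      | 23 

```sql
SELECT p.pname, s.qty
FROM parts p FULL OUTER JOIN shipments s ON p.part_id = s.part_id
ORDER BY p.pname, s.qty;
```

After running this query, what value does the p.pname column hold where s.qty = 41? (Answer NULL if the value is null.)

NULL

FULL OUTER JOIN keeps every row from both sides; unmatched rows get NULL for the other side's columns.
Matching on p.part_id = s.part_id.
Matched pairs: 0; unmatched p rows kept: 6; unmatched s rows kept: 6.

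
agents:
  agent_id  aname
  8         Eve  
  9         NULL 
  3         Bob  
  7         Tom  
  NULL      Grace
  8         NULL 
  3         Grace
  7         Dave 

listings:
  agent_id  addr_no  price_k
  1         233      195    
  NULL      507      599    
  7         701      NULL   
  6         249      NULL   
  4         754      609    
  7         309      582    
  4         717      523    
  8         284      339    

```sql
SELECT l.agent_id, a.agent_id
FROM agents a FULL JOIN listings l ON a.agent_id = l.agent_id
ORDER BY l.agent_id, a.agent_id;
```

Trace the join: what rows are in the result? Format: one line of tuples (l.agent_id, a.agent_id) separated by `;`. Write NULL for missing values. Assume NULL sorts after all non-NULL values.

FULL OUTER JOIN keeps every row from both sides; unmatched rows get NULL for the other side's columns.
Matching on a.agent_id = l.agent_id. A NULL in a compared column never satisfies the condition.
- agent_id=8: 1 matching l row(s), so 1 row(s) emitted.
- agent_id=9: no l row matches, row kept with l columns NULL.
- agent_id=3: no l row matches, row kept with l columns NULL.
- agent_id=7: 2 matching l row(s), so 2 row(s) emitted.
- agent_id=NULL: no l row matches, row kept with l columns NULL.
- agent_id=8: 1 matching l row(s), so 1 row(s) emitted.
- agent_id=3: no l row matches, row kept with l columns NULL.
- agent_id=7: 2 matching l row(s), so 2 row(s) emitted.
- plus 5 unmatched l row(s), each kept with NULL a columns.

(1, NULL); (4, NULL); (4, NULL); (6, NULL); (7, 7); (7, 7); (7, 7); (7, 7); (8, 8); (8, 8); (NULL, 3); (NULL, 3); (NULL, 9); (NULL, NULL); (NULL, NULL)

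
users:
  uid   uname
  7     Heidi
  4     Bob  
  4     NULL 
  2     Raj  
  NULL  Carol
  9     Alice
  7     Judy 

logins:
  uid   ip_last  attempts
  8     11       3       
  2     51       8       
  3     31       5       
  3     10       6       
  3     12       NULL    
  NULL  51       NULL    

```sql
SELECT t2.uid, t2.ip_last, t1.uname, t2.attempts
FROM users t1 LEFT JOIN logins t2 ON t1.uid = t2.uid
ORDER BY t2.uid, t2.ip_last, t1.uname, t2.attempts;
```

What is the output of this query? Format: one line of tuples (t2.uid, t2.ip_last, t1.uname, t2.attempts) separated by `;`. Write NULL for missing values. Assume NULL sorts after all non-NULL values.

(2, 51, Raj, 8); (NULL, NULL, Alice, NULL); (NULL, NULL, Bob, NULL); (NULL, NULL, Carol, NULL); (NULL, NULL, Heidi, NULL); (NULL, NULL, Judy, NULL); (NULL, NULL, NULL, NULL)

LEFT JOIN keeps every row from `users`; unmatched rows get NULL for `logins`'s columns.
Matching on t1.uid = t2.uid. A NULL in a compared column never satisfies the condition.
- uid=7: no t2 row matches, row kept with t2 columns NULL.
- uid=4: no t2 row matches, row kept with t2 columns NULL.
- uid=4: no t2 row matches, row kept with t2 columns NULL.
- uid=2: 1 matching t2 row(s), so 1 row(s) emitted.
- uid=NULL: no t2 row matches, row kept with t2 columns NULL.
- uid=9: no t2 row matches, row kept with t2 columns NULL.
- uid=7: no t2 row matches, row kept with t2 columns NULL.
After projecting and ordering:
t2.uid | t2.ip_last | t1.uname | t2.attempts
2 | 51 | Raj | 8
NULL | NULL | Alice | NULL
NULL | NULL | Bob | NULL
NULL | NULL | Carol | NULL
NULL | NULL | Heidi | NULL
NULL | NULL | Judy | NULL
NULL | NULL | NULL | NULL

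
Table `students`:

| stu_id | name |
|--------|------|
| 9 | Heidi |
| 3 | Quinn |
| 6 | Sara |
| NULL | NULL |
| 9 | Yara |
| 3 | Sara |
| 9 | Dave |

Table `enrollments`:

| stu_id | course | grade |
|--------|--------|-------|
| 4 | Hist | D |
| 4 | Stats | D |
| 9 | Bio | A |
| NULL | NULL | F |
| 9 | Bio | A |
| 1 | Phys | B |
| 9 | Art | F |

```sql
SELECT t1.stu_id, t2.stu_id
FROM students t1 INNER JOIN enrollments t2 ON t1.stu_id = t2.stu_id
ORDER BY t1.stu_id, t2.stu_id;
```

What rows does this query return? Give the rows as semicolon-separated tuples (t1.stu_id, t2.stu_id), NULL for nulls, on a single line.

(9, 9); (9, 9); (9, 9); (9, 9); (9, 9); (9, 9); (9, 9); (9, 9); (9, 9)

INNER JOIN keeps only pairs where the ON condition holds.
Matching on t1.stu_id = t2.stu_id. A NULL in a compared column never satisfies the condition.
- t1 row (stu_id=9): matches 3 t2 row(s) → 3 output row(s).
- t1 row (stu_id=3): no match → dropped.
- t1 row (stu_id=6): no match → dropped.
- t1 row (stu_id=NULL): no match → dropped.
- t1 row (stu_id=9): matches 3 t2 row(s) → 3 output row(s).
- t1 row (stu_id=3): no match → dropped.
- t1 row (stu_id=9): matches 3 t2 row(s) → 3 output row(s).
After projecting and ordering:
t1.stu_id | t2.stu_id
9 | 9
9 | 9
9 | 9
9 | 9
9 | 9
9 | 9
9 | 9
9 | 9
9 | 9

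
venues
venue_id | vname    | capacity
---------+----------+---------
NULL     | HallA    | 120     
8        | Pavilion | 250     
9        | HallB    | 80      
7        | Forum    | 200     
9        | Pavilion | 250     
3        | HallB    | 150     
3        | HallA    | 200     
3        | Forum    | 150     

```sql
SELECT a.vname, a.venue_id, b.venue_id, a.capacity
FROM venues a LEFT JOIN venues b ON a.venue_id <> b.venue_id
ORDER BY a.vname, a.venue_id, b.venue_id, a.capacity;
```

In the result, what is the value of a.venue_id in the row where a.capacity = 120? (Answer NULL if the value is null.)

NULL

LEFT JOIN keeps every row from `venues a`; unmatched rows get NULL for `venues b`'s columns.
Matching on a.venue_id <> b.venue_id. A NULL in a compared column never satisfies the condition.
Matched pairs: 34; unmatched a rows kept: 1.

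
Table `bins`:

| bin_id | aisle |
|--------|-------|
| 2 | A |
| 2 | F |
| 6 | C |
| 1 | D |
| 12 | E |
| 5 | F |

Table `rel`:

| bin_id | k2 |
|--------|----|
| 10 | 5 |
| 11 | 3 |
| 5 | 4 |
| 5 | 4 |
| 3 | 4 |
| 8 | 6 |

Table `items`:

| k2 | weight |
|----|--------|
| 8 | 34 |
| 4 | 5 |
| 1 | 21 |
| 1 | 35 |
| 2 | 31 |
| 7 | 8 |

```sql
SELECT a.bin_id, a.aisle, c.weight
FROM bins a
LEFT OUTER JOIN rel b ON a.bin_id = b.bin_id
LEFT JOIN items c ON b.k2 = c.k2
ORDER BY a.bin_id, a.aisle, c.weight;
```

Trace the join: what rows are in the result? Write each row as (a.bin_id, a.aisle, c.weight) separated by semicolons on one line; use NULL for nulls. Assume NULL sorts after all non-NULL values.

(1, D, NULL); (2, A, NULL); (2, F, NULL); (5, F, 5); (5, F, 5); (6, C, NULL); (12, E, NULL)

Step 1 — a LEFT JOIN b on bin_id → 7 row(s).
Then LEFT JOIN `items c` on k2: each of those 7 rows is kept; rows whose b.k2 has no match in c get NULL for c's columns.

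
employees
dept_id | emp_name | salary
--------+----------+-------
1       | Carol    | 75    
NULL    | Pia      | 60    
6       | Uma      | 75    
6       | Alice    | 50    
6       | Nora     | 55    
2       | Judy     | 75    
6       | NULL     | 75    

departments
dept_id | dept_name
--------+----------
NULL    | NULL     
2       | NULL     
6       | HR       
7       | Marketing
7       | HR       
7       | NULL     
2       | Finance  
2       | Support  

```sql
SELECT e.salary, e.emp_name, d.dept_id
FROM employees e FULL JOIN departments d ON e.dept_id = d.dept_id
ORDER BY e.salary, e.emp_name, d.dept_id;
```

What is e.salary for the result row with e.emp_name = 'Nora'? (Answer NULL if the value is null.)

55

FULL OUTER JOIN keeps every row from both sides; unmatched rows get NULL for the other side's columns.
Matching on e.dept_id = d.dept_id. A NULL in a compared column never satisfies the condition.
- e[0] dept_id=1 → no match; kept with NULLs on the d side.
- e[1] dept_id=NULL → no match; kept with NULLs on the d side.
- e[2] dept_id=6 → 1 match(es) in d → 1 row(s).
- e[3] dept_id=6 → 1 match(es) in d → 1 row(s).
- e[4] dept_id=6 → 1 match(es) in d → 1 row(s).
- e[5] dept_id=2 → 3 match(es) in d → 3 row(s).
- e[6] dept_id=6 → 1 match(es) in d → 1 row(s).
- 4 d row(s) had no e match → kept, e columns NULL.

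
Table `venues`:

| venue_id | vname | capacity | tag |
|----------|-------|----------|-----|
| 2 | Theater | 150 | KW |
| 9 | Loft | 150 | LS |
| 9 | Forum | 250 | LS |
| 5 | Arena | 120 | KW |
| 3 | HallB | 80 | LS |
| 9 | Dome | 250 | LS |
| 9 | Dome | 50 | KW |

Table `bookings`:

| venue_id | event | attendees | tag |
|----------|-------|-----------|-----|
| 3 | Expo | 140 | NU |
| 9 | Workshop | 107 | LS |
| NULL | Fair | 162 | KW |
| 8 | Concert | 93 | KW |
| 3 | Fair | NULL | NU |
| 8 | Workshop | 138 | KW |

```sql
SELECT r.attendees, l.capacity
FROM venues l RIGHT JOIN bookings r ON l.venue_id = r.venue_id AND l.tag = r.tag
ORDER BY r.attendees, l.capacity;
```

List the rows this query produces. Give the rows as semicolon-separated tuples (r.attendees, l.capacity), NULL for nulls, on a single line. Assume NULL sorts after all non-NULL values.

RIGHT JOIN keeps every row from `bookings`; unmatched rows get NULL for `venues`'s columns.
Matching on l.venue_id = r.venue_id AND l.tag = r.tag. A NULL in a compared column never satisfies the condition.
- venue_id=2, tag=KW: no matching r row.
- venue_id=9, tag=LS: 1 matching r row(s), so 1 row(s) emitted.
- venue_id=9, tag=LS: 1 matching r row(s), so 1 row(s) emitted.
- venue_id=5, tag=KW: no matching r row.
- venue_id=3, tag=LS: no matching r row.
- venue_id=9, tag=LS: 1 matching r row(s), so 1 row(s) emitted.
- venue_id=9, tag=KW: no matching r row.
- plus 5 unmatched r row(s), each kept with NULL l columns.
After projecting and ordering:
r.attendees | l.capacity
93 | NULL
107 | 150
107 | 250
107 | 250
138 | NULL
140 | NULL
162 | NULL
NULL | NULL

(93, NULL); (107, 150); (107, 250); (107, 250); (138, NULL); (140, NULL); (162, NULL); (NULL, NULL)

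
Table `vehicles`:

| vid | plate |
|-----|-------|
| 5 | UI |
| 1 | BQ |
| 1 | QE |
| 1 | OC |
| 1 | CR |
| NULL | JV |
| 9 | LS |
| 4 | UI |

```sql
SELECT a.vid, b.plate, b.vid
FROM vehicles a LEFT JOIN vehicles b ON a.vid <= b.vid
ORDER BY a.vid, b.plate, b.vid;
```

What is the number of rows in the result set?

35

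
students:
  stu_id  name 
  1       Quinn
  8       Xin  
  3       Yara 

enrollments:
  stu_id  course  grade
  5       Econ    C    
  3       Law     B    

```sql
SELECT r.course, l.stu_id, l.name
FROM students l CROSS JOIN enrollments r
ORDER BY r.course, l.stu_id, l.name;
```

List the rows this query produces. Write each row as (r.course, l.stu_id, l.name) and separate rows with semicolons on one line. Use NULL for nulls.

CROSS JOIN pairs every row of `students` with every row of `enrollments`: 3 × 2 = 6 rows.
After projecting and ordering:
r.course | l.stu_id | l.name
Econ | 1 | Quinn
Econ | 3 | Yara
Econ | 8 | Xin
Law | 1 | Quinn
Law | 3 | Yara
Law | 8 | Xin

(Econ, 1, Quinn); (Econ, 3, Yara); (Econ, 8, Xin); (Law, 1, Quinn); (Law, 3, Yara); (Law, 8, Xin)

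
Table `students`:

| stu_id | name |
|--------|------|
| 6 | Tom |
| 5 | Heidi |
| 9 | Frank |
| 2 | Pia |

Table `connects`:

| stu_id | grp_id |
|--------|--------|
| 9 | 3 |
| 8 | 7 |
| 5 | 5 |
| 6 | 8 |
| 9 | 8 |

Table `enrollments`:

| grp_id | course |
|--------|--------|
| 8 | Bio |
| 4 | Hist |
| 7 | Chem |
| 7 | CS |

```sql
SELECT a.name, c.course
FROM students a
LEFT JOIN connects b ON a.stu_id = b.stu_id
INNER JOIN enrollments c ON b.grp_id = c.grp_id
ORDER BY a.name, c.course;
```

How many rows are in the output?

2

Joins associate left-to-right: students LEFT JOIN connects on stu_id gives 5 intermediate row(s).
Then INNER JOIN `enrollments c` on grp_id: keep only rows whose b.grp_id appears in c.
Result: 2 row(s).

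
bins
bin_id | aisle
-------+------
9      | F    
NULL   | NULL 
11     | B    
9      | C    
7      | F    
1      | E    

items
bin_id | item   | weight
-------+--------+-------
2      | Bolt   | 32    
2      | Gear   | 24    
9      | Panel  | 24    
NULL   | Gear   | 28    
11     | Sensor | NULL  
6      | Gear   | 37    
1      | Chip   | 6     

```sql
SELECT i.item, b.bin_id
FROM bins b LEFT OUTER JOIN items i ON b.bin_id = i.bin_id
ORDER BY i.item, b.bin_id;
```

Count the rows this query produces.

6

LEFT JOIN keeps every row from `bins`; unmatched rows get NULL for `items`'s columns.
Matching on b.bin_id = i.bin_id. A NULL in a compared column never satisfies the condition.
Matched pairs: 4; unmatched b rows kept: 2.
Total: 4 matched + 2 padded = 6 rows.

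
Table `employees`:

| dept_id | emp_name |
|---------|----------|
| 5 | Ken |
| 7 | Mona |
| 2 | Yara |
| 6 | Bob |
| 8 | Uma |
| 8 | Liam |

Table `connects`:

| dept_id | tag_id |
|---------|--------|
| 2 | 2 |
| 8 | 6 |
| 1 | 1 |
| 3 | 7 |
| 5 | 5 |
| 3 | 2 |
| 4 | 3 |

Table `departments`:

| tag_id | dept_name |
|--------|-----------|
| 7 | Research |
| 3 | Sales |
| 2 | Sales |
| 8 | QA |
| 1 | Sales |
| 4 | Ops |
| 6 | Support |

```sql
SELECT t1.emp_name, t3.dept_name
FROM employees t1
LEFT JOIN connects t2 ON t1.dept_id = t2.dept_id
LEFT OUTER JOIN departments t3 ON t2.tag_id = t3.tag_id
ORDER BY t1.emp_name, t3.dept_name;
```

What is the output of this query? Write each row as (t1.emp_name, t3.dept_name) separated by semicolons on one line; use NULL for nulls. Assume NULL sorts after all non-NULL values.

(Bob, NULL); (Ken, NULL); (Liam, Support); (Mona, NULL); (Uma, Support); (Yara, Sales)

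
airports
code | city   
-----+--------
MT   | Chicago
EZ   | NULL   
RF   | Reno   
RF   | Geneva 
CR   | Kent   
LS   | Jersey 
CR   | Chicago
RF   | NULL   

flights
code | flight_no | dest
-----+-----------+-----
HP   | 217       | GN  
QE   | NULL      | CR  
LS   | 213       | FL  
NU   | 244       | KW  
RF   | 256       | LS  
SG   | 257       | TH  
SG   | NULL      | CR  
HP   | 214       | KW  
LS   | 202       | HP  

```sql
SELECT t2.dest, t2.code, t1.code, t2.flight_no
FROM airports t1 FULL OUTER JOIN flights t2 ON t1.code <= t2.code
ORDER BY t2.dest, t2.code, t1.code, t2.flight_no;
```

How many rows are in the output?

48

FULL OUTER JOIN keeps every row from both sides; unmatched rows get NULL for the other side's columns.
Matching on t1.code <= t2.code.
Matched pairs: 48; unmatched t1 rows kept: 0; unmatched t2 rows kept: 0.
Total: 48 rows.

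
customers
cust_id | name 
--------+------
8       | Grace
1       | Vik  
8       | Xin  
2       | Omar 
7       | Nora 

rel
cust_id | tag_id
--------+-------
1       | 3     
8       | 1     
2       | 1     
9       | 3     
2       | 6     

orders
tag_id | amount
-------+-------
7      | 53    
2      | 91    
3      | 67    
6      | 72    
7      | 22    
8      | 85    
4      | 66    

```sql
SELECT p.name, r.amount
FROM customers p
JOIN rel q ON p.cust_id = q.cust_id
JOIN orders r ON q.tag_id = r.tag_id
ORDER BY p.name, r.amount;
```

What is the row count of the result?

Joins associate left-to-right: customers INNER JOIN rel on cust_id gives 5 intermediate row(s).
Then INNER JOIN `orders r` on tag_id: keep only rows whose q.tag_id appears in r.
Result: 2 row(s).

2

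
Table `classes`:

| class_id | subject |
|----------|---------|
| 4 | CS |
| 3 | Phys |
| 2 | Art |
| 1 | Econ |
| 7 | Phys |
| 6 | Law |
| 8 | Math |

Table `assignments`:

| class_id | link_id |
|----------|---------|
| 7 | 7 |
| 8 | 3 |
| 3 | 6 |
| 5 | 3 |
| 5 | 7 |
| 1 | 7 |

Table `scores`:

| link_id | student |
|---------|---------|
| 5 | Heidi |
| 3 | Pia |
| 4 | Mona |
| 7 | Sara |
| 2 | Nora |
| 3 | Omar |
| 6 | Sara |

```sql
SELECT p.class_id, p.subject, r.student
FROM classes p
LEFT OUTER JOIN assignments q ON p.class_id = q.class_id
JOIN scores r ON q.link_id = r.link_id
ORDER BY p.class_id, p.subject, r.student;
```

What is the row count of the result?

Step 1 — p LEFT JOIN q on class_id → 7 row(s).
Then INNER JOIN `scores r` on link_id: keep only rows whose q.link_id appears in r.
Result: 5 row(s).

5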